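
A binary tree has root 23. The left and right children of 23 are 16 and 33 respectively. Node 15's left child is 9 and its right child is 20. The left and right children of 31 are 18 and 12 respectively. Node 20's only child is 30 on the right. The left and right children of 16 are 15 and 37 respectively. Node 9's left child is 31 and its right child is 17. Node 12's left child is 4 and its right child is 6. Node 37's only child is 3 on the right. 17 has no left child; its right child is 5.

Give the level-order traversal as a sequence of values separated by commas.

Level-order visits nodes level by level from the root, left to right within each level.
Level 0: 23
Level 1: 16, 33
Level 2: 15, 37
Level 3: 9, 20, 3
Level 4: 31, 17, 30
Level 5: 18, 12, 5
Level 6: 4, 6

23, 16, 33, 15, 37, 9, 20, 3, 31, 17, 30, 18, 12, 5, 4, 6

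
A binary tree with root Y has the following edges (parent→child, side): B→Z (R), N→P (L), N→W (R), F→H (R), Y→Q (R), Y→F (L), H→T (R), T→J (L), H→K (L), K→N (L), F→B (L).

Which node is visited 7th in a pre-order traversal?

Pre-order visits the node, then its left subtree, then its right subtree.
Visit Y.
At Y: go left to F.
  Visit F.
  At F: go left to B.
    Visit B.
    At B: no left child.
    At B: go right to Z.
      Z is a leaf — visit Z.
  At F: go right to H.
    Visit H.
    At H: go left to K.
      Visit K.
      At K: go left to N.
        Visit N.
        At N: go left to P.
          P is a leaf — visit P.
        At N: go right to W.
          W is a leaf — visit W.
      At K: no right child.
    At H: go right to T.
      Visit T.
      At T: go left to J.
        J is a leaf — visit J.
      At T: no right child.
At Y: go right to Q.
  Q is a leaf — visit Q.
Full pre-order sequence: Y, F, B, Z, H, K, N, P, W, T, J, Q.

N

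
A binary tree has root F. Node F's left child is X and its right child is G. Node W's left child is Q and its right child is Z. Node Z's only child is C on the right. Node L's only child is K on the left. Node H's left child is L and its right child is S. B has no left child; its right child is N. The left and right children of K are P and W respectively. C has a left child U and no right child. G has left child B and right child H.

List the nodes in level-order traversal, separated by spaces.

Level-order visits nodes level by level from the root, left to right within each level.
Level 0: F
Level 1: X, G
Level 2: B, H
Level 3: N, L, S
Level 4: K
Level 5: P, W
Level 6: Q, Z
Level 7: C
Level 8: U

F X G B H N L S K P W Q Z C U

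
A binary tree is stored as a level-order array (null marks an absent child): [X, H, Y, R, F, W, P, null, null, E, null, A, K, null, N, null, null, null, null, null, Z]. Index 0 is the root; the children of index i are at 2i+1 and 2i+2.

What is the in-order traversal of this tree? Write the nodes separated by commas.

In-order visits the left subtree, then the node, then the right subtree.
At X: go left to H.
  At H: go left to R.
    R is a leaf — visit R.
  Visit H.
  At H: go right to F.
    At F: go left to E.
      At E: no left child.
      Visit E.
      At E: go right to Z.
        Z is a leaf — visit Z.
    Visit F.
    At F: no right child.
Visit X.
At X: go right to Y.
  At Y: go left to W.
    At W: go left to A.
      A is a leaf — visit A.
    Visit W.
    At W: go right to K.
      K is a leaf — visit K.
  Visit Y.
  At Y: go right to P.
    At P: no left child.
    Visit P.
    At P: go right to N.
      N is a leaf — visit N.

R, H, E, Z, F, X, A, W, K, Y, P, N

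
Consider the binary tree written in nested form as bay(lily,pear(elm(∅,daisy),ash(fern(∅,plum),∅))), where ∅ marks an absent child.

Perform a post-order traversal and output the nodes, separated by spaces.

Post-order visits the left subtree, then the right subtree, then the node.
At bay: go left to lily.
  lily is a leaf — visit lily.
At bay: go right to pear.
  At pear: go left to elm.
    At elm: no left child.
    At elm: go right to daisy.
      daisy is a leaf — visit daisy.
    Visit elm.
  At pear: go right to ash.
    At ash: go left to fern.
      At fern: no left child.
      At fern: go right to plum.
        plum is a leaf — visit plum.
      Visit fern.
    At ash: no right child.
    Visit ash.
  Visit pear.
Visit bay.

lily daisy elm plum fern ash pear bay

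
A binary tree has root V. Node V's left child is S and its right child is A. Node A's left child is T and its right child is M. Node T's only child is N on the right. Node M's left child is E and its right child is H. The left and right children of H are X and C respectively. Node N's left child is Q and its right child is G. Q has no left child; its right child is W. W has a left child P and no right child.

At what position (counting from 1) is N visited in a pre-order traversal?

5

Pre-order visits the node, then its left subtree, then its right subtree.
Visit V.
At V: go left to S.
  S is a leaf — visit S.
At V: go right to A.
  Visit A.
  At A: go left to T.
    Visit T.
    At T: no left child.
    At T: go right to N.
      Visit N.
      At N: go left to Q.
        Visit Q.
        At Q: no left child.
        At Q: go right to W.
          Visit W.
          At W: go left to P.
            P is a leaf — visit P.
          At W: no right child.
      At N: go right to G.
        G is a leaf — visit G.
  At A: go right to M.
    Visit M.
    At M: go left to E.
      E is a leaf — visit E.
    At M: go right to H.
      Visit H.
      At H: go left to X.
        X is a leaf — visit X.
      At H: go right to C.
        C is a leaf — visit C.
Full pre-order sequence: V, S, A, T, N, Q, W, P, G, M, E, H, X, C.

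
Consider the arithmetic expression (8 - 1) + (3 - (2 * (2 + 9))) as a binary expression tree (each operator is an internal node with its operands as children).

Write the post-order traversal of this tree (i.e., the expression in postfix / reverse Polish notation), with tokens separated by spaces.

8 1 - 3 2 2 9 + * - +

Post-order on an expression tree gives postfix notation: for each operator, emit left operand, right operand, then the operator.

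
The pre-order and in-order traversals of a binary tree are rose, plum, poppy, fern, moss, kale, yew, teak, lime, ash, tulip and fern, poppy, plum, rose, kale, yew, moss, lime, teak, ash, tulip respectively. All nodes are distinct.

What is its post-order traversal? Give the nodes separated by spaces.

fern poppy plum yew kale lime tulip ash teak moss rose

The first element of pre-order is the root; it splits in-order into left and right subtrees.
Root rose: left subtree has 3 nodes {fern, poppy, plum}, right has 7 {kale, yew, moss, lime, teak, ash, tulip}.
  Root plum: left subtree has 2 nodes {fern, poppy}, right has 0 { }.
    Root poppy: left subtree has 1 node {fern}, right has 0 { }.
  Root moss: left subtree has 2 nodes {kale, yew}, right has 4 {lime, teak, ash, tulip}.
    Root kale: left subtree has 0 nodes { }, right has 1 {yew}.
    Root teak: left subtree has 1 node {lime}, right has 2 {ash, tulip}.
      Root ash: left subtree has 0 nodes { }, right has 1 {tulip}.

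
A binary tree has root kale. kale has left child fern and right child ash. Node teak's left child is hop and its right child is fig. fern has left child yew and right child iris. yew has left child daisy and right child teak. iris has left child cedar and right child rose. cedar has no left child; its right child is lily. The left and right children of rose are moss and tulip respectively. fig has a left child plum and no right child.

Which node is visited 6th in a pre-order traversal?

Pre-order visits the node, then its left subtree, then its right subtree.
Visit kale.
At kale: go left to fern.
  Visit fern.
  At fern: go left to yew.
    Visit yew.
    At yew: go left to daisy.
      daisy is a leaf — visit daisy.
    At yew: go right to teak.
      Visit teak.
      At teak: go left to hop.
        hop is a leaf — visit hop.
      At teak: go right to fig.
        Visit fig.
        At fig: go left to plum.
          plum is a leaf — visit plum.
        At fig: no right child.
  At fern: go right to iris.
    Visit iris.
    At iris: go left to cedar.
      Visit cedar.
      At cedar: no left child.
      At cedar: go right to lily.
        lily is a leaf — visit lily.
    At iris: go right to rose.
      Visit rose.
      At rose: go left to moss.
        moss is a leaf — visit moss.
      At rose: go right to tulip.
        tulip is a leaf — visit tulip.
At kale: go right to ash.
  ash is a leaf — visit ash.
Full pre-order sequence: kale, fern, yew, daisy, teak, hop, fig, plum, iris, cedar, lily, rose, moss, tulip, ash.

hop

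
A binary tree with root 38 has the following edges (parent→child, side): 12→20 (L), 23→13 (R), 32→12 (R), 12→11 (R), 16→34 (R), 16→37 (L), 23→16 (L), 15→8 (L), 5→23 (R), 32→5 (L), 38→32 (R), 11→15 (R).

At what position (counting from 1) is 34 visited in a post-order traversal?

Post-order visits the left subtree, then the right subtree, then the node.
At 38: no left child.
At 38: go right to 32.
  At 32: go left to 5.
    At 5: no left child.
    At 5: go right to 23.
      At 23: go left to 16.
        At 16: go left to 37.
          37 is a leaf — visit 37.
        At 16: go right to 34.
          34 is a leaf — visit 34.
        Visit 16.
      At 23: go right to 13.
        13 is a leaf — visit 13.
      Visit 23.
    Visit 5.
  At 32: go right to 12.
    At 12: go left to 20.
      20 is a leaf — visit 20.
    At 12: go right to 11.
      At 11: no left child.
      At 11: go right to 15.
        At 15: go left to 8.
          8 is a leaf — visit 8.
        At 15: no right child.
        Visit 15.
      Visit 11.
    Visit 12.
  Visit 32.
Visit 38.
Full post-order sequence: 37, 34, 16, 13, 23, 5, 20, 8, 15, 11, 12, 32, 38.

2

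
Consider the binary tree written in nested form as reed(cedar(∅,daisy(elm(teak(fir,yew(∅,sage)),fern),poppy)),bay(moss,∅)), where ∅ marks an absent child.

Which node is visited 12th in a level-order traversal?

Level-order visits nodes level by level from the root, left to right within each level.
Level 0: reed
Level 1: cedar, bay
Level 2: daisy, moss
Level 3: elm, poppy
Level 4: teak, fern
Level 5: fir, yew
Level 6: sage
Full level-order sequence: reed, cedar, bay, daisy, moss, elm, poppy, teak, fern, fir, yew, sage.

sage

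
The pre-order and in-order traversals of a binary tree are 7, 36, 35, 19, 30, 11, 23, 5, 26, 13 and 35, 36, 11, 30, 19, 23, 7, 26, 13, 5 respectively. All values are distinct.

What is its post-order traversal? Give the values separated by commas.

The first element of pre-order is the root; it splits in-order into left and right subtrees.
Root 7: left subtree has 6 nodes {35, 36, 11, 30, 19, 23}, right has 3 {26, 13, 5}.
  Root 36: left subtree has 1 node {35}, right has 4 {11, 30, 19, 23}.
    Root 19: left subtree has 2 nodes {11, 30}, right has 1 {23}.
      Root 30: left subtree has 1 node {11}, right has 0 { }.
  Root 5: left subtree has 2 nodes {26, 13}, right has 0 { }.
    Root 26: left subtree has 0 nodes { }, right has 1 {13}.

35, 11, 30, 23, 19, 36, 13, 26, 5, 7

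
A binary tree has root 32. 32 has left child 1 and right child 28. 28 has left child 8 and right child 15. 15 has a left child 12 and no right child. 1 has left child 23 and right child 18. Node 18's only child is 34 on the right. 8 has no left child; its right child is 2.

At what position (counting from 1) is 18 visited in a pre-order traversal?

4

Pre-order visits the node, then its left subtree, then its right subtree.
Visit 32.
At 32: go left to 1.
  Visit 1.
  At 1: go left to 23.
    23 is a leaf — visit 23.
  At 1: go right to 18.
    Visit 18.
    At 18: no left child.
    At 18: go right to 34.
      34 is a leaf — visit 34.
At 32: go right to 28.
  Visit 28.
  At 28: go left to 8.
    Visit 8.
    At 8: no left child.
    At 8: go right to 2.
      2 is a leaf — visit 2.
  At 28: go right to 15.
    Visit 15.
    At 15: go left to 12.
      12 is a leaf — visit 12.
    At 15: no right child.
Full pre-order sequence: 32, 1, 23, 18, 34, 28, 8, 2, 15, 12.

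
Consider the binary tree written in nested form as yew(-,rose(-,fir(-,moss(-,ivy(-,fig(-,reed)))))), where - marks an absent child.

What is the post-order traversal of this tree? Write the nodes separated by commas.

reed, fig, ivy, moss, fir, rose, yew

Post-order visits the left subtree, then the right subtree, then the node.
At yew: no left child.
At yew: go right to rose.
  At rose: no left child.
  At rose: go right to fir.
    At fir: no left child.
    At fir: go right to moss.
      At moss: no left child.
      At moss: go right to ivy.
        At ivy: no left child.
        At ivy: go right to fig.
          At fig: no left child.
          At fig: go right to reed.
            reed is a leaf — visit reed.
          Visit fig.
        Visit ivy.
      Visit moss.
    Visit fir.
  Visit rose.
Visit yew.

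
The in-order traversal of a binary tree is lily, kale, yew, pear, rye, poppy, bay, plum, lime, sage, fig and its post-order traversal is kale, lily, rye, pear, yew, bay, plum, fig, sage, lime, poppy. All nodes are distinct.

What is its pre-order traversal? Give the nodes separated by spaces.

The last element of post-order is the root; it splits in-order into left and right subtrees.
Root poppy: left subtree has 5 nodes {lily, kale, yew, pear, rye}, right has 5 {bay, plum, lime, sage, fig}.
  Root yew: left subtree has 2 nodes {lily, kale}, right has 2 {pear, rye}.
    Root lily: left subtree has 0 nodes { }, right has 1 {kale}.
    Root pear: left subtree has 0 nodes { }, right has 1 {rye}.
  Root lime: left subtree has 2 nodes {bay, plum}, right has 2 {sage, fig}.
    Root plum: left subtree has 1 node {bay}, right has 0 { }.
    Root sage: left subtree has 0 nodes { }, right has 1 {fig}.

poppy yew lily kale pear rye lime plum bay sage fig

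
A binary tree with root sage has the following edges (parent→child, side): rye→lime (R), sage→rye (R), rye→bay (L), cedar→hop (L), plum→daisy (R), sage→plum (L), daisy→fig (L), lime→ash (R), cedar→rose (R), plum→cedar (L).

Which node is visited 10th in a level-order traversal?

Level-order visits nodes level by level from the root, left to right within each level.
Level 0: sage
Level 1: plum, rye
Level 2: cedar, daisy, bay, lime
Level 3: hop, rose, fig, ash
Full level-order sequence: sage, plum, rye, cedar, daisy, bay, lime, hop, rose, fig, ash.

fig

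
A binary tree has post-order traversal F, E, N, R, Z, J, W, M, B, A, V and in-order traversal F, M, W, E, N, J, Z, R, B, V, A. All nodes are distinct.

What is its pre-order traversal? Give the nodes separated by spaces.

The last element of post-order is the root; it splits in-order into left and right subtrees.
Root V: left subtree has 9 nodes {F, M, W, E, N, J, Z, R, B}, right has 1 {A}.
  Root B: left subtree has 8 nodes {F, M, W, E, N, J, Z, R}, right has 0 { }.
    Root M: left subtree has 1 node {F}, right has 6 {W, E, N, J, Z, R}.
      Root W: left subtree has 0 nodes { }, right has 5 {E, N, J, Z, R}.
        Root J: left subtree has 2 nodes {E, N}, right has 2 {Z, R}.
          Root N: left subtree has 1 node {E}, right has 0 { }.
          Root Z: left subtree has 0 nodes { }, right has 1 {R}.

V B M F W J N E Z R A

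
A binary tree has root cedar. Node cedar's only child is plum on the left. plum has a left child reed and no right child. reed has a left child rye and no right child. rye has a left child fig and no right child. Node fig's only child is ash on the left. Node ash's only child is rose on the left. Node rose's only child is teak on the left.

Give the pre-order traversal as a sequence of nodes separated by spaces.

Pre-order visits the node, then its left subtree, then its right subtree.
Visit cedar.
At cedar: go left to plum.
  Visit plum.
  At plum: go left to reed.
    Visit reed.
    At reed: go left to rye.
      Visit rye.
      At rye: go left to fig.
        Visit fig.
        At fig: go left to ash.
          Visit ash.
          At ash: go left to rose.
            Visit rose.
            At rose: go left to teak.
              teak is a leaf — visit teak.
            At rose: no right child.
          At ash: no right child.
        At fig: no right child.
      At rye: no right child.
    At reed: no right child.
  At plum: no right child.
At cedar: no right child.

cedar plum reed rye fig ash rose teak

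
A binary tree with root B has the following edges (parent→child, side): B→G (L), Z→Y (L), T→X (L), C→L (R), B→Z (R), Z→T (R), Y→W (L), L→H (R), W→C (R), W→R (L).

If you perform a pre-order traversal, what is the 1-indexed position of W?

5

Pre-order visits the node, then its left subtree, then its right subtree.
Visit B.
At B: go left to G.
  G is a leaf — visit G.
At B: go right to Z.
  Visit Z.
  At Z: go left to Y.
    Visit Y.
    At Y: go left to W.
      Visit W.
      At W: go left to R.
        R is a leaf — visit R.
      At W: go right to C.
        Visit C.
        At C: no left child.
        At C: go right to L.
          Visit L.
          At L: no left child.
          At L: go right to H.
            H is a leaf — visit H.
    At Y: no right child.
  At Z: go right to T.
    Visit T.
    At T: go left to X.
      X is a leaf — visit X.
    At T: no right child.
Full pre-order sequence: B, G, Z, Y, W, R, C, L, H, T, X.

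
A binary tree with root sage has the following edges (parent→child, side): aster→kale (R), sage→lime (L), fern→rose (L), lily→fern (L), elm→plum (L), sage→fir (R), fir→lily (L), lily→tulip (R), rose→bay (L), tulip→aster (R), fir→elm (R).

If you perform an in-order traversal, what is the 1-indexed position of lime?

1

In-order visits the left subtree, then the node, then the right subtree.
At sage: go left to lime.
  lime is a leaf — visit lime.
Visit sage.
At sage: go right to fir.
  At fir: go left to lily.
    At lily: go left to fern.
      At fern: go left to rose.
        At rose: go left to bay.
          bay is a leaf — visit bay.
        Visit rose.
        At rose: no right child.
      Visit fern.
      At fern: no right child.
    Visit lily.
    At lily: go right to tulip.
      At tulip: no left child.
      Visit tulip.
      At tulip: go right to aster.
        At aster: no left child.
        Visit aster.
        At aster: go right to kale.
          kale is a leaf — visit kale.
  Visit fir.
  At fir: go right to elm.
    At elm: go left to plum.
      plum is a leaf — visit plum.
    Visit elm.
    At elm: no right child.
Full in-order sequence: lime, sage, bay, rose, fern, lily, tulip, aster, kale, fir, plum, elm.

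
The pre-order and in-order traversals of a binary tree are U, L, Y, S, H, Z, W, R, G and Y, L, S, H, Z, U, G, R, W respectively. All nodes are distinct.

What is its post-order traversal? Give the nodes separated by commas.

Y, Z, H, S, L, G, R, W, U

The first element of pre-order is the root; it splits in-order into left and right subtrees.
Root U: left subtree has 5 nodes {Y, L, S, H, Z}, right has 3 {G, R, W}.
  Root L: left subtree has 1 node {Y}, right has 3 {S, H, Z}.
    Root S: left subtree has 0 nodes { }, right has 2 {H, Z}.
      Root H: left subtree has 0 nodes { }, right has 1 {Z}.
  Root W: left subtree has 2 nodes {G, R}, right has 0 { }.
    Root R: left subtree has 1 node {G}, right has 0 { }.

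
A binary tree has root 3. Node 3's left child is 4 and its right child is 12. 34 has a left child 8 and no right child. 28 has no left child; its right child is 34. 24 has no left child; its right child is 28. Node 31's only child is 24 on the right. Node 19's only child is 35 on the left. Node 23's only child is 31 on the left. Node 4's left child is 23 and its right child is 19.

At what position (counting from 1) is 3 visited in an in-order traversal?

10

In-order visits the left subtree, then the node, then the right subtree.
At 3: go left to 4.
  At 4: go left to 23.
    At 23: go left to 31.
      At 31: no left child.
      Visit 31.
      At 31: go right to 24.
        At 24: no left child.
        Visit 24.
        At 24: go right to 28.
          At 28: no left child.
          Visit 28.
          At 28: go right to 34.
            At 34: go left to 8.
              8 is a leaf — visit 8.
            Visit 34.
            At 34: no right child.
    Visit 23.
    At 23: no right child.
  Visit 4.
  At 4: go right to 19.
    At 19: go left to 35.
      35 is a leaf — visit 35.
    Visit 19.
    At 19: no right child.
Visit 3.
At 3: go right to 12.
  12 is a leaf — visit 12.
Full in-order sequence: 31, 24, 28, 8, 34, 23, 4, 35, 19, 3, 12.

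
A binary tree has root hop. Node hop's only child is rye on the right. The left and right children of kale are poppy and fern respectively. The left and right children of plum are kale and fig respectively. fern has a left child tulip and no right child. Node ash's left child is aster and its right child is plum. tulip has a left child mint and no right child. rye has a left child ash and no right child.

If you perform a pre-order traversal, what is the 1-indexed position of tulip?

Pre-order visits the node, then its left subtree, then its right subtree.
Visit hop.
At hop: no left child.
At hop: go right to rye.
  Visit rye.
  At rye: go left to ash.
    Visit ash.
    At ash: go left to aster.
      aster is a leaf — visit aster.
    At ash: go right to plum.
      Visit plum.
      At plum: go left to kale.
        Visit kale.
        At kale: go left to poppy.
          poppy is a leaf — visit poppy.
        At kale: go right to fern.
          Visit fern.
          At fern: go left to tulip.
            Visit tulip.
            At tulip: go left to mint.
              mint is a leaf — visit mint.
            At tulip: no right child.
          At fern: no right child.
      At plum: go right to fig.
        fig is a leaf — visit fig.
  At rye: no right child.
Full pre-order sequence: hop, rye, ash, aster, plum, kale, poppy, fern, tulip, mint, fig.

9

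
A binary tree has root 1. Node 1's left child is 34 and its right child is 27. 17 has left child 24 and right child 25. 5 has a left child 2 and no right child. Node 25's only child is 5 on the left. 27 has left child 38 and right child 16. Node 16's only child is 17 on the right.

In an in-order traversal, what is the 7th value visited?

In-order visits the left subtree, then the node, then the right subtree.
At 1: go left to 34.
  34 is a leaf — visit 34.
Visit 1.
At 1: go right to 27.
  At 27: go left to 38.
    38 is a leaf — visit 38.
  Visit 27.
  At 27: go right to 16.
    At 16: no left child.
    Visit 16.
    At 16: go right to 17.
      At 17: go left to 24.
        24 is a leaf — visit 24.
      Visit 17.
      At 17: go right to 25.
        At 25: go left to 5.
          At 5: go left to 2.
            2 is a leaf — visit 2.
          Visit 5.
          At 5: no right child.
        Visit 25.
        At 25: no right child.
Full in-order sequence: 34, 1, 38, 27, 16, 24, 17, 2, 5, 25.

17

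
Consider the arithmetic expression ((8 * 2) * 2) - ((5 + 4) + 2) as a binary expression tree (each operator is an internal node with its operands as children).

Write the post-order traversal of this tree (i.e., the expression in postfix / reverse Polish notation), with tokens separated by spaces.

8 2 * 2 * 5 4 + 2 + -

Post-order on an expression tree gives postfix notation: for each operator, emit left operand, right operand, then the operator.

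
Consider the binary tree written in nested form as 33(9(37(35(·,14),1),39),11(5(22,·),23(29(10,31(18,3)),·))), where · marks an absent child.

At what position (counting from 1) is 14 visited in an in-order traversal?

In-order visits the left subtree, then the node, then the right subtree.
At 33: go left to 9.
  At 9: go left to 37.
    At 37: go left to 35.
      At 35: no left child.
      Visit 35.
      At 35: go right to 14.
        14 is a leaf — visit 14.
    Visit 37.
    At 37: go right to 1.
      1 is a leaf — visit 1.
  Visit 9.
  At 9: go right to 39.
    39 is a leaf — visit 39.
Visit 33.
At 33: go right to 11.
  At 11: go left to 5.
    At 5: go left to 22.
      22 is a leaf — visit 22.
    Visit 5.
    At 5: no right child.
  Visit 11.
  At 11: go right to 23.
    At 23: go left to 29.
      At 29: go left to 10.
        10 is a leaf — visit 10.
      Visit 29.
      At 29: go right to 31.
        At 31: go left to 18.
          18 is a leaf — visit 18.
        Visit 31.
        At 31: go right to 3.
          3 is a leaf — visit 3.
    Visit 23.
    At 23: no right child.
Full in-order sequence: 35, 14, 37, 1, 9, 39, 33, 22, 5, 11, 10, 29, 18, 31, 3, 23.

2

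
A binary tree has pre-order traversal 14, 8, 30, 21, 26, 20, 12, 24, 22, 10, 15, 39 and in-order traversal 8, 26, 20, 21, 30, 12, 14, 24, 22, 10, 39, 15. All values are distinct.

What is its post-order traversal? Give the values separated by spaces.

20 26 21 12 30 8 39 15 10 22 24 14

The first element of pre-order is the root; it splits in-order into left and right subtrees.
Root 14: left subtree has 6 nodes {8, 26, 20, 21, 30, 12}, right has 5 {24, 22, 10, 39, 15}.
  Root 8: left subtree has 0 nodes { }, right has 5 {26, 20, 21, 30, 12}.
    Root 30: left subtree has 3 nodes {26, 20, 21}, right has 1 {12}.
      Root 21: left subtree has 2 nodes {26, 20}, right has 0 { }.
        Root 26: left subtree has 0 nodes { }, right has 1 {20}.
  Root 24: left subtree has 0 nodes { }, right has 4 {22, 10, 39, 15}.
    Root 22: left subtree has 0 nodes { }, right has 3 {10, 39, 15}.
      Root 10: left subtree has 0 nodes { }, right has 2 {39, 15}.
        Root 15: left subtree has 1 node {39}, right has 0 { }.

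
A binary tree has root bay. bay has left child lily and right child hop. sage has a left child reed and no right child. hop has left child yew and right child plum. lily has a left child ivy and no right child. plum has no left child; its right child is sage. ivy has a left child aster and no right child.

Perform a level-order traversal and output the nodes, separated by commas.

Level-order visits nodes level by level from the root, left to right within each level.
Level 0: bay
Level 1: lily, hop
Level 2: ivy, yew, plum
Level 3: aster, sage
Level 4: reed

bay, lily, hop, ivy, yew, plum, aster, sage, reed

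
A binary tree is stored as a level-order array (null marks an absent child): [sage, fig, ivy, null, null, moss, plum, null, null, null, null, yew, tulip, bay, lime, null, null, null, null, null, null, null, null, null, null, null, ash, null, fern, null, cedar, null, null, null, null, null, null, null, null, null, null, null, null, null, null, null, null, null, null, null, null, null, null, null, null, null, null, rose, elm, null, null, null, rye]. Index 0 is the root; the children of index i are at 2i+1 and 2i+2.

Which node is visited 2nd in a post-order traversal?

yew

Post-order visits the left subtree, then the right subtree, then the node.
At sage: go left to fig.
  fig is a leaf — visit fig.
At sage: go right to ivy.
  At ivy: go left to moss.
    At moss: go left to yew.
      yew is a leaf — visit yew.
    At moss: go right to tulip.
      At tulip: no left child.
      At tulip: go right to ash.
        ash is a leaf — visit ash.
      Visit tulip.
    Visit moss.
  At ivy: go right to plum.
    At plum: go left to bay.
      At bay: no left child.
      At bay: go right to fern.
        At fern: go left to rose.
          rose is a leaf — visit rose.
        At fern: go right to elm.
          elm is a leaf — visit elm.
        Visit fern.
      Visit bay.
    At plum: go right to lime.
      At lime: no left child.
      At lime: go right to cedar.
        At cedar: no left child.
        At cedar: go right to rye.
          rye is a leaf — visit rye.
        Visit cedar.
      Visit lime.
    Visit plum.
  Visit ivy.
Visit sage.
Full post-order sequence: fig, yew, ash, tulip, moss, rose, elm, fern, bay, rye, cedar, lime, plum, ivy, sage.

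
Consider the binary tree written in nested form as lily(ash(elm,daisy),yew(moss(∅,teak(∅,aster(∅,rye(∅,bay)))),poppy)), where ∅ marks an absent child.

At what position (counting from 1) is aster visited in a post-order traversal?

6

Post-order visits the left subtree, then the right subtree, then the node.
At lily: go left to ash.
  At ash: go left to elm.
    elm is a leaf — visit elm.
  At ash: go right to daisy.
    daisy is a leaf — visit daisy.
  Visit ash.
At lily: go right to yew.
  At yew: go left to moss.
    At moss: no left child.
    At moss: go right to teak.
      At teak: no left child.
      At teak: go right to aster.
        At aster: no left child.
        At aster: go right to rye.
          At rye: no left child.
          At rye: go right to bay.
            bay is a leaf — visit bay.
          Visit rye.
        Visit aster.
      Visit teak.
    Visit moss.
  At yew: go right to poppy.
    poppy is a leaf — visit poppy.
  Visit yew.
Visit lily.
Full post-order sequence: elm, daisy, ash, bay, rye, aster, teak, moss, poppy, yew, lily.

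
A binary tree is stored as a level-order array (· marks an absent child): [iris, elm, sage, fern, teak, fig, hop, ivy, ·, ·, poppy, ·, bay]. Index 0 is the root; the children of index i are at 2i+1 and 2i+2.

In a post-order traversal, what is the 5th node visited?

Post-order visits the left subtree, then the right subtree, then the node.
At iris: go left to elm.
  At elm: go left to fern.
    At fern: go left to ivy.
      ivy is a leaf — visit ivy.
    At fern: no right child.
    Visit fern.
  At elm: go right to teak.
    At teak: no left child.
    At teak: go right to poppy.
      poppy is a leaf — visit poppy.
    Visit teak.
  Visit elm.
At iris: go right to sage.
  At sage: go left to fig.
    At fig: no left child.
    At fig: go right to bay.
      bay is a leaf — visit bay.
    Visit fig.
  At sage: go right to hop.
    hop is a leaf — visit hop.
  Visit sage.
Visit iris.
Full post-order sequence: ivy, fern, poppy, teak, elm, bay, fig, hop, sage, iris.

elm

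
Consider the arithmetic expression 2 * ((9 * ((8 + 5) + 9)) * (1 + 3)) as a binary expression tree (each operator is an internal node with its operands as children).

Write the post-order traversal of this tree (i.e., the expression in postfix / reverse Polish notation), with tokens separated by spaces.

Post-order on an expression tree gives postfix notation: for each operator, emit left operand, right operand, then the operator.

2 9 8 5 + 9 + * 1 3 + * *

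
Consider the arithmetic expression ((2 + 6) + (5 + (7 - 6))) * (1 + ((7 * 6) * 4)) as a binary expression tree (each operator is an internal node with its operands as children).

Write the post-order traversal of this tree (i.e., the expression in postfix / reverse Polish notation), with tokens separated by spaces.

Post-order on an expression tree gives postfix notation: for each operator, emit left operand, right operand, then the operator.

2 6 + 5 7 6 - + + 1 7 6 * 4 * + *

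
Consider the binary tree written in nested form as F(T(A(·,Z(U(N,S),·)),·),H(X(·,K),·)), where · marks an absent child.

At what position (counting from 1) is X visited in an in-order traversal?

In-order visits the left subtree, then the node, then the right subtree.
At F: go left to T.
  At T: go left to A.
    At A: no left child.
    Visit A.
    At A: go right to Z.
      At Z: go left to U.
        At U: go left to N.
          N is a leaf — visit N.
        Visit U.
        At U: go right to S.
          S is a leaf — visit S.
      Visit Z.
      At Z: no right child.
  Visit T.
  At T: no right child.
Visit F.
At F: go right to H.
  At H: go left to X.
    At X: no left child.
    Visit X.
    At X: go right to K.
      K is a leaf — visit K.
  Visit H.
  At H: no right child.
Full in-order sequence: A, N, U, S, Z, T, F, X, K, H.

8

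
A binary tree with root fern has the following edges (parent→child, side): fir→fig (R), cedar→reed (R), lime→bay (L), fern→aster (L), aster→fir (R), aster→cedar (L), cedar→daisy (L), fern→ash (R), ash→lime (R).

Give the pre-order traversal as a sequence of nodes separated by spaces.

fern aster cedar daisy reed fir fig ash lime bay

Pre-order visits the node, then its left subtree, then its right subtree.
Visit fern.
At fern: go left to aster.
  Visit aster.
  At aster: go left to cedar.
    Visit cedar.
    At cedar: go left to daisy.
      daisy is a leaf — visit daisy.
    At cedar: go right to reed.
      reed is a leaf — visit reed.
  At aster: go right to fir.
    Visit fir.
    At fir: no left child.
    At fir: go right to fig.
      fig is a leaf — visit fig.
At fern: go right to ash.
  Visit ash.
  At ash: no left child.
  At ash: go right to lime.
    Visit lime.
    At lime: go left to bay.
      bay is a leaf — visit bay.
    At lime: no right child.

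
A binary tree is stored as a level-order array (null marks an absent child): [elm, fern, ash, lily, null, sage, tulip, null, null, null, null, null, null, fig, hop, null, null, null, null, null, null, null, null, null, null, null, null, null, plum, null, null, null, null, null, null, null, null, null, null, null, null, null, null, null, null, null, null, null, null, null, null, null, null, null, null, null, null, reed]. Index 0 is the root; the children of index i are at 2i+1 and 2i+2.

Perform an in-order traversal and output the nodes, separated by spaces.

In-order visits the left subtree, then the node, then the right subtree.
At elm: go left to fern.
  At fern: go left to lily.
    lily is a leaf — visit lily.
  Visit fern.
  At fern: no right child.
Visit elm.
At elm: go right to ash.
  At ash: go left to sage.
    sage is a leaf — visit sage.
  Visit ash.
  At ash: go right to tulip.
    At tulip: go left to fig.
      At fig: no left child.
      Visit fig.
      At fig: go right to plum.
        At plum: go left to reed.
          reed is a leaf — visit reed.
        Visit plum.
        At plum: no right child.
    Visit tulip.
    At tulip: go right to hop.
      hop is a leaf — visit hop.

lily fern elm sage ash fig reed plum tulip hop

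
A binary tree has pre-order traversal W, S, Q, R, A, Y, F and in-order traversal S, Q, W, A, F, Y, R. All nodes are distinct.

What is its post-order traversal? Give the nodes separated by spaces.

Q S F Y A R W

The first element of pre-order is the root; it splits in-order into left and right subtrees.
Root W: left subtree has 2 nodes {S, Q}, right has 4 {A, F, Y, R}.
  Root S: left subtree has 0 nodes { }, right has 1 {Q}.
  Root R: left subtree has 3 nodes {A, F, Y}, right has 0 { }.
    Root A: left subtree has 0 nodes { }, right has 2 {F, Y}.
      Root Y: left subtree has 1 node {F}, right has 0 { }.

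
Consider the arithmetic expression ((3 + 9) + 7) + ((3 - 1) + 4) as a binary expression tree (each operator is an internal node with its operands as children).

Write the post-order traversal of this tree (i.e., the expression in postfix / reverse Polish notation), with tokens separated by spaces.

Post-order on an expression tree gives postfix notation: for each operator, emit left operand, right operand, then the operator.

3 9 + 7 + 3 1 - 4 + +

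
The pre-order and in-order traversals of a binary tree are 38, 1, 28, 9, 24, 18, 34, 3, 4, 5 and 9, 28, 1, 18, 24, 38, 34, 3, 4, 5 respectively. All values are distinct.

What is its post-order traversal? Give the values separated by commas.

9, 28, 18, 24, 1, 5, 4, 3, 34, 38

The first element of pre-order is the root; it splits in-order into left and right subtrees.
Root 38: left subtree has 5 nodes {9, 28, 1, 18, 24}, right has 4 {34, 3, 4, 5}.
  Root 1: left subtree has 2 nodes {9, 28}, right has 2 {18, 24}.
    Root 28: left subtree has 1 node {9}, right has 0 { }.
    Root 24: left subtree has 1 node {18}, right has 0 { }.
  Root 34: left subtree has 0 nodes { }, right has 3 {3, 4, 5}.
    Root 3: left subtree has 0 nodes { }, right has 2 {4, 5}.
      Root 4: left subtree has 0 nodes { }, right has 1 {5}.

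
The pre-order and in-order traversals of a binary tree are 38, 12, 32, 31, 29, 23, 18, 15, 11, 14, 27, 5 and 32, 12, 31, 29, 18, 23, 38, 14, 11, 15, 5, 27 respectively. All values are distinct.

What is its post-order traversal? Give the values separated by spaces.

32 18 23 29 31 12 14 11 5 27 15 38

The first element of pre-order is the root; it splits in-order into left and right subtrees.
Root 38: left subtree has 6 nodes {32, 12, 31, 29, 18, 23}, right has 5 {14, 11, 15, 5, 27}.
  Root 12: left subtree has 1 node {32}, right has 4 {31, 29, 18, 23}.
    Root 31: left subtree has 0 nodes { }, right has 3 {29, 18, 23}.
      Root 29: left subtree has 0 nodes { }, right has 2 {18, 23}.
        Root 23: left subtree has 1 node {18}, right has 0 { }.
  Root 15: left subtree has 2 nodes {14, 11}, right has 2 {5, 27}.
    Root 11: left subtree has 1 node {14}, right has 0 { }.
    Root 27: left subtree has 1 node {5}, right has 0 { }.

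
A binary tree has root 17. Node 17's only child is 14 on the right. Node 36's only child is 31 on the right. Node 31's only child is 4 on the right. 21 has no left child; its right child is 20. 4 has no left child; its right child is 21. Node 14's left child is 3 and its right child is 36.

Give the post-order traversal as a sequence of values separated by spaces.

Post-order visits the left subtree, then the right subtree, then the node.
At 17: no left child.
At 17: go right to 14.
  At 14: go left to 3.
    3 is a leaf — visit 3.
  At 14: go right to 36.
    At 36: no left child.
    At 36: go right to 31.
      At 31: no left child.
      At 31: go right to 4.
        At 4: no left child.
        At 4: go right to 21.
          At 21: no left child.
          At 21: go right to 20.
            20 is a leaf — visit 20.
          Visit 21.
        Visit 4.
      Visit 31.
    Visit 36.
  Visit 14.
Visit 17.

3 20 21 4 31 36 14 17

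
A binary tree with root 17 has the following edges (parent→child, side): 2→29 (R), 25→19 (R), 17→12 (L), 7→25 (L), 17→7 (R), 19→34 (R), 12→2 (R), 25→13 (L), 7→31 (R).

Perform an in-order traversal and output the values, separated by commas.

In-order visits the left subtree, then the node, then the right subtree.
At 17: go left to 12.
  At 12: no left child.
  Visit 12.
  At 12: go right to 2.
    At 2: no left child.
    Visit 2.
    At 2: go right to 29.
      29 is a leaf — visit 29.
Visit 17.
At 17: go right to 7.
  At 7: go left to 25.
    At 25: go left to 13.
      13 is a leaf — visit 13.
    Visit 25.
    At 25: go right to 19.
      At 19: no left child.
      Visit 19.
      At 19: go right to 34.
        34 is a leaf — visit 34.
  Visit 7.
  At 7: go right to 31.
    31 is a leaf — visit 31.

12, 2, 29, 17, 13, 25, 19, 34, 7, 31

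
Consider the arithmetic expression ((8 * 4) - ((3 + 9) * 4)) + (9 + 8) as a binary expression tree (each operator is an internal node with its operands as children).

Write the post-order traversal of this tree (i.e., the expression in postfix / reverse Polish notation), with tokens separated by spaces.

8 4 * 3 9 + 4 * - 9 8 + +

Post-order on an expression tree gives postfix notation: for each operator, emit left operand, right operand, then the operator.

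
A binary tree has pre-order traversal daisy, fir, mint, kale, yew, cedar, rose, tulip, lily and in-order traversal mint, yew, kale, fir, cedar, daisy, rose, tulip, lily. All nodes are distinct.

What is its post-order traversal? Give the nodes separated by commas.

The first element of pre-order is the root; it splits in-order into left and right subtrees.
Root daisy: left subtree has 5 nodes {mint, yew, kale, fir, cedar}, right has 3 {rose, tulip, lily}.
  Root fir: left subtree has 3 nodes {mint, yew, kale}, right has 1 {cedar}.
    Root mint: left subtree has 0 nodes { }, right has 2 {yew, kale}.
      Root kale: left subtree has 1 node {yew}, right has 0 { }.
  Root rose: left subtree has 0 nodes { }, right has 2 {tulip, lily}.
    Root tulip: left subtree has 0 nodes { }, right has 1 {lily}.

yew, kale, mint, cedar, fir, lily, tulip, rose, daisy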